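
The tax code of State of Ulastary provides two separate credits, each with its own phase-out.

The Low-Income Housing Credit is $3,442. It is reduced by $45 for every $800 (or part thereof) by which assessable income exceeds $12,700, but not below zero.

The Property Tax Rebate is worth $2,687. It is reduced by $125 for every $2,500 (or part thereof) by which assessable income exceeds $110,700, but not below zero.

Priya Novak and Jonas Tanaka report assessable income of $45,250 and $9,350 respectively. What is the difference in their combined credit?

$1,845

Priya ($45,250): Low-Income Housing Credit: income exceeds $12,700 by $32,550, which is 41 full-or-partial $800 increments; reduction = 41 × $45 = $1,845, leaving $1,597. Property Tax Rebate: $45,250 is at or below the $110,700 threshold, so the full $2,687 applies. total $1,597 + $2,687 = $4,284
Jonas ($9,350): Low-Income Housing Credit: $9,350 is at or below the $12,700 threshold, so the full $3,442 applies. Property Tax Rebate: $9,350 is at or below the $110,700 threshold, so the full $2,687 applies. total $3,442 + $2,687 = $6,129
Difference: |$4,284 − $6,129| = $1,845.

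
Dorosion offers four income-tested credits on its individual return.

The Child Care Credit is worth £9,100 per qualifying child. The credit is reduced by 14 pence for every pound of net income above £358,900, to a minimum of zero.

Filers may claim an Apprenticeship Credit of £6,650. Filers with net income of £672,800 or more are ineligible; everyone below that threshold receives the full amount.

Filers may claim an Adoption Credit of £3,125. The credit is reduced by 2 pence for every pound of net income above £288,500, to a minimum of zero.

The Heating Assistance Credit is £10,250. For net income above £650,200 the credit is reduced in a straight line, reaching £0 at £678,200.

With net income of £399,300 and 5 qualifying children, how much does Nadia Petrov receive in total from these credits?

£57,653

Child Care Credit: base = 5 × £9,100 = £45,500. 14% of the £40,400 excess over £358,900 is £5,656; credit = £45,500 − £5,656 = £39,844.
Apprenticeship Credit: £399,300 is below the £672,800 cutoff, so the full £6,650 applies.
Adoption Credit: 2% of the £110,800 excess over £288,500 is £2,216; credit = £3,125 − £2,216 = £909.
Heating Assistance Credit: £399,300 is at or below the £650,200 threshold, so the full £10,250 applies.
Total: £39,844 + £6,650 + £909 + £10,250 = £57,653.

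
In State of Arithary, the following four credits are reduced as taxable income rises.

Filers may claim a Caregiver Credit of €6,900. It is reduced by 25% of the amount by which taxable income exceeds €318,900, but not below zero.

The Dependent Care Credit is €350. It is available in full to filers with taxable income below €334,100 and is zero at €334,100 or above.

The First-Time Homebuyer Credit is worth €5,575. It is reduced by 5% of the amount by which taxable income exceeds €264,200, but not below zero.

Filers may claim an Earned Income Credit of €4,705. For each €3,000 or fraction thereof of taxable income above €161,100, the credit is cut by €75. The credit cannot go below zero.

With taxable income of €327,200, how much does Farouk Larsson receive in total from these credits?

€8,105

Caregiver Credit: 25% of the €8,300 excess over €318,900 is €2,075; credit = €6,900 − €2,075 = €4,825.
Dependent Care Credit: €327,200 is below the €334,100 cutoff, so the full €350 applies.
First-Time Homebuyer Credit: 5% of the €63,000 excess over €264,200 is €3,150; credit = €5,575 − €3,150 = €2,425.
Earned Income Credit: income exceeds €161,100 by €166,100, which is 56 full-or-partial €3,000 increments; reduction = 56 × €75 = €4,200, leaving €505.
Total: €4,825 + €350 + €2,425 + €505 = €8,105.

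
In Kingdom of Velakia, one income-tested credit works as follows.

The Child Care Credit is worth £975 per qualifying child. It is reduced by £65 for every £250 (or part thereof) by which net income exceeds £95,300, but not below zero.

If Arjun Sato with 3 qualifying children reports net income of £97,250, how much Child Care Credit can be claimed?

Child Care Credit: base = 3 × £975 = £2,925. income exceeds £95,300 by £1,950, which is 8 full-or-partial £250 increments; reduction = 8 × £65 = £520, leaving £2,405.

£2,405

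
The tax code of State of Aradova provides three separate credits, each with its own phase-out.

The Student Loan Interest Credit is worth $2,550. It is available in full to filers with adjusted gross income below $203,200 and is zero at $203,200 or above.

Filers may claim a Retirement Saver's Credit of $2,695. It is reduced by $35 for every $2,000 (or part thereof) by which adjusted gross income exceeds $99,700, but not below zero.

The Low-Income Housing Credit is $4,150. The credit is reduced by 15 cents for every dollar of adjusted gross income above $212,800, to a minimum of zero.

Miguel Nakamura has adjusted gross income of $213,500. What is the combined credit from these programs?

$4,745

Student Loan Interest Credit: $213,500 meets or exceeds the $203,200 cutoff, so the credit is $0.
Retirement Saver's Credit: income exceeds $99,700 by $113,800, which is 57 full-or-partial $2,000 increments; reduction = 57 × $35 = $1,995, leaving $700.
Low-Income Housing Credit: 15% of the $700 excess over $212,800 is $105; credit = $4,150 − $105 = $4,045.
Total: $0 + $700 + $4,045 = $4,745.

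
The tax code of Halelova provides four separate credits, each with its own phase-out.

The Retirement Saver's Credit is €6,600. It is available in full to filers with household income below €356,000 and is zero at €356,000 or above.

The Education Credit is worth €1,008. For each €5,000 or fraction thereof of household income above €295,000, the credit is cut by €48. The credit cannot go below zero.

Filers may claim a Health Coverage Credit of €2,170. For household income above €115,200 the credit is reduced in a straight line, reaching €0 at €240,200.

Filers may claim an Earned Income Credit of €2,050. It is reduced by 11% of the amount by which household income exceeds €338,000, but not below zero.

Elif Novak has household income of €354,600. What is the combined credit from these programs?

Retirement Saver's Credit: €354,600 is below the €356,000 cutoff, so the full €6,600 applies.
Education Credit: income exceeds €295,000 by €59,600, which is 12 full-or-partial €5,000 increments; reduction = 12 × €48 = €576, leaving €432.
Health Coverage Credit: €354,600 is at or above €240,200, so the credit is €0.
Earned Income Credit: 11% of the €16,600 excess over €338,000 is €1,826; credit = €2,050 − €1,826 = €224.
Total: €6,600 + €432 + €0 + €224 = €7,256.

€7,256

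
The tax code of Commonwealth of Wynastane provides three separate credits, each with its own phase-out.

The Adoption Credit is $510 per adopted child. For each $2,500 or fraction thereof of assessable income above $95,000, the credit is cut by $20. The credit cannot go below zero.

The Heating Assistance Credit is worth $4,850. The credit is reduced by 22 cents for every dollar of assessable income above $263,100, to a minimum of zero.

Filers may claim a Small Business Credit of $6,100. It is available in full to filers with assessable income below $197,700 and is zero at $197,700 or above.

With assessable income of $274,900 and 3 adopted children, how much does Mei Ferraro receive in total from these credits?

$2,344

Adoption Credit: base = 3 × $510 = $1,530. income exceeds $95,000 by $179,900, which is 72 full-or-partial $2,500 increments; reduction = 72 × $20 = $1,440, leaving $90.
Heating Assistance Credit: 22% of the $11,800 excess over $263,100 is $2,596; credit = $4,850 − $2,596 = $2,254.
Small Business Credit: $274,900 meets or exceeds the $197,700 cutoff, so the credit is $0.
Total: $90 + $2,254 + $0 = $2,344.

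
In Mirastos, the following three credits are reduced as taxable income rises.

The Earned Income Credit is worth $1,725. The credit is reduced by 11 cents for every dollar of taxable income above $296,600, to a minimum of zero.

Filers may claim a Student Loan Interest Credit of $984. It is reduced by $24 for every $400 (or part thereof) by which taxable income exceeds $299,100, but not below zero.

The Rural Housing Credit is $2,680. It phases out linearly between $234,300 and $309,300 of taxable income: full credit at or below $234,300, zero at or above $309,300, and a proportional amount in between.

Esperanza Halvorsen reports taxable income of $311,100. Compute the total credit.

Earned Income Credit: 11% of the $14,500 excess over $296,600 is $1,595; credit = $1,725 − $1,595 = $130.
Student Loan Interest Credit: income exceeds $299,100 by $12,000, which is 30 full-or-partial $400 increments; reduction = 30 × $24 = $720, leaving $264.
Rural Housing Credit: $311,100 is at or above $309,300, so the credit is $0.
Total: $130 + $264 + $0 = $394.

$394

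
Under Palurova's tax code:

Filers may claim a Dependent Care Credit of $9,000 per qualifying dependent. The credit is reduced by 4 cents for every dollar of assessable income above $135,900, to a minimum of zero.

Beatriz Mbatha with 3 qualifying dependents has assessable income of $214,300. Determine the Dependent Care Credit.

Dependent Care Credit: base = 3 × $9,000 = $27,000. 4% of the $78,400 excess over $135,900 is $3,136; credit = $27,000 − $3,136 = $23,864.

$23,864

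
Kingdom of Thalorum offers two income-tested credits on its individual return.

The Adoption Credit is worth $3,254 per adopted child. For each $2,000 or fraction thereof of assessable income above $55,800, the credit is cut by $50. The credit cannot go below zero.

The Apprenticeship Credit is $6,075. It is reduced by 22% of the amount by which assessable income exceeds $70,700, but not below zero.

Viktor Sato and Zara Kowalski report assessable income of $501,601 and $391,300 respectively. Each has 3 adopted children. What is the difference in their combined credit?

$1,362

Viktor ($501,601): Adoption Credit: base = 3 × $3,254 = $9,762. income exceeds $55,800 by $445,801 → 223 increments × $50 = $11,150 ≥ base, so the credit is $0. Apprenticeship Credit: 22% of the $430,901 excess over $70,700 is $94,798.22 ≥ base, so the credit is $0. total $0 + $0 = $0
Zara ($391,300): Adoption Credit: base = 3 × $3,254 = $9,762. income exceeds $55,800 by $335,500, which is 168 full-or-partial $2,000 increments; reduction = 168 × $50 = $8,400, leaving $1,362. Apprenticeship Credit: 22% of the $320,600 excess over $70,700 is $70,532 ≥ base, so the credit is $0. total $1,362 + $0 = $1,362
Difference: |$0 − $1,362| = $1,362.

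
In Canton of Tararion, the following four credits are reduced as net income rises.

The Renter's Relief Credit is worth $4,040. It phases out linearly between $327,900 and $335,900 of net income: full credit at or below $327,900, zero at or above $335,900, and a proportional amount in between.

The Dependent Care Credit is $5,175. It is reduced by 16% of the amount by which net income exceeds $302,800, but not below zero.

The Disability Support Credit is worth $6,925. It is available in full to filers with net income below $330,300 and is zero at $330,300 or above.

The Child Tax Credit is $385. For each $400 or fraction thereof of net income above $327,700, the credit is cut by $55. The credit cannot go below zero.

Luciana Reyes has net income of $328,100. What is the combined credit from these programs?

$12,321

Renter's Relief Credit: $328,100 is $200 into a $8,000 phase-out range, leaving 7,800/8,000 of the credit: $4,040 × 7,800/8,000 = $3,939.
Dependent Care Credit: 16% of the $25,300 excess over $302,800 is $4,048; credit = $5,175 − $4,048 = $1,127.
Disability Support Credit: $328,100 is below the $330,300 cutoff, so the full $6,925 applies.
Child Tax Credit: income exceeds $327,700 by $400, which is 1 full-or-partial $400 increment; reduction = 1 × $55 = $55, leaving $330.
Total: $3,939 + $1,127 + $6,925 + $330 = $12,321.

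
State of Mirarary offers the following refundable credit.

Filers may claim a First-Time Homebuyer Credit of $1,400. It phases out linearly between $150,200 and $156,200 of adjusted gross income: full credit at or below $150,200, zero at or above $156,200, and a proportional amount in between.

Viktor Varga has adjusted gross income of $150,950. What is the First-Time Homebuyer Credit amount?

First-Time Homebuyer Credit: $150,950 is $750 into a $6,000 phase-out range, leaving 5,250/6,000 of the credit: $1,400 × 5,250/6,000 = $1,225.

$1,225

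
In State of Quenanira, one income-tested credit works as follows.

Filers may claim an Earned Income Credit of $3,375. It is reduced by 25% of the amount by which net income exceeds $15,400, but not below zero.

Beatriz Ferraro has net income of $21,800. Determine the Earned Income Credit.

$1,775

Earned Income Credit: 25% of the $6,400 excess over $15,400 is $1,600; credit = $3,375 − $1,600 = $1,775.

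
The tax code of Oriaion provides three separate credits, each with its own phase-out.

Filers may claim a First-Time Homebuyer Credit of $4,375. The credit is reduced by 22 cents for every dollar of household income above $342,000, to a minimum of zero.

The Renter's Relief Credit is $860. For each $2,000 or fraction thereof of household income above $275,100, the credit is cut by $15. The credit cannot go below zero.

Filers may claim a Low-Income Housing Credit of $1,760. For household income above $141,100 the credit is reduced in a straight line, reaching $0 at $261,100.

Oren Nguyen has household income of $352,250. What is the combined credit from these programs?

$2,395

First-Time Homebuyer Credit: 22% of the $10,250 excess over $342,000 is $2,255; credit = $4,375 − $2,255 = $2,120.
Renter's Relief Credit: income exceeds $275,100 by $77,150, which is 39 full-or-partial $2,000 increments; reduction = 39 × $15 = $585, leaving $275.
Low-Income Housing Credit: $352,250 is at or above $261,100, so the credit is $0.
Total: $2,120 + $275 + $0 = $2,395.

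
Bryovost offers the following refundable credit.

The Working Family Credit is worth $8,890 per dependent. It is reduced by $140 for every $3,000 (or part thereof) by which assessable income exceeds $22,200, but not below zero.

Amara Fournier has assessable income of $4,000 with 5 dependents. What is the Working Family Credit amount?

Working Family Credit: base = 5 × $8,890 = $44,450. $4,000 is at or below the $22,200 threshold, so the full $44,450 applies.

$44,450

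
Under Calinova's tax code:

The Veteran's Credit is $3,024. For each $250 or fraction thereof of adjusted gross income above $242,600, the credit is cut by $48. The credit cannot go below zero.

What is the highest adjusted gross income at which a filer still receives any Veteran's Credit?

After 62 increments the reduction is 62 × $48 = $2,976, leaving $48; one more increment wipes it out. Increment 62 ends at excess 62 × $250 = $15,500, so the highest qualifying income is $242,600 + $15,500 = $258,100.

$258,100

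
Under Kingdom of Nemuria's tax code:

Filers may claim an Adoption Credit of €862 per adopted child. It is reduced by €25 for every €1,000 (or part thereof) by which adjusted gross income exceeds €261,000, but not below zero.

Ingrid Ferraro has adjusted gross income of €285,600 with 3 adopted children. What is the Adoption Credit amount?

€1,961

Adoption Credit: base = 3 × €862 = €2,586. income exceeds €261,000 by €24,600, which is 25 full-or-partial €1,000 increments; reduction = 25 × €25 = €625, leaving €1,961.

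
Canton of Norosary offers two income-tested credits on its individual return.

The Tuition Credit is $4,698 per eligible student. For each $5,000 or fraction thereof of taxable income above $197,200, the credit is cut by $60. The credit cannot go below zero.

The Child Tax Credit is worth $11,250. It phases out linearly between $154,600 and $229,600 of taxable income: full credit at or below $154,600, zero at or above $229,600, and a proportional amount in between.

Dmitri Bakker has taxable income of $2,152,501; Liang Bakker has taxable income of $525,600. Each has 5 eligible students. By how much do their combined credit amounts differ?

Dmitri ($2,152,501): Tuition Credit: base = 5 × $4,698 = $23,490. income exceeds $197,200 by $1,955,301 → 392 increments × $60 = $23,520 ≥ base, so the credit is $0. Child Tax Credit: $2,152,501 is at or above $229,600, so the credit is $0. total $0 + $0 = $0
Liang ($525,600): Tuition Credit: base = 5 × $4,698 = $23,490. income exceeds $197,200 by $328,400, which is 66 full-or-partial $5,000 increments; reduction = 66 × $60 = $3,960, leaving $19,530. Child Tax Credit: $525,600 is at or above $229,600, so the credit is $0. total $19,530 + $0 = $19,530
Difference: |$0 − $19,530| = $19,530.

$19,530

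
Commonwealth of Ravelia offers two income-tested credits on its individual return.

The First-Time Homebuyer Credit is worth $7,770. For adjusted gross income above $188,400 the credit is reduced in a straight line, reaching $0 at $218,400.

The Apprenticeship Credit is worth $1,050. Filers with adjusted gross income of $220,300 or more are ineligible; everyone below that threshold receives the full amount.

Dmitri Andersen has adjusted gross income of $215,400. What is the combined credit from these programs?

First-Time Homebuyer Credit: $215,400 is $27,000 into a $30,000 phase-out range, leaving 3,000/30,000 of the credit: $7,770 × 3,000/30,000 = $777.
Apprenticeship Credit: $215,400 is below the $220,300 cutoff, so the full $1,050 applies.
Total: $777 + $1,050 = $1,827.

$1,827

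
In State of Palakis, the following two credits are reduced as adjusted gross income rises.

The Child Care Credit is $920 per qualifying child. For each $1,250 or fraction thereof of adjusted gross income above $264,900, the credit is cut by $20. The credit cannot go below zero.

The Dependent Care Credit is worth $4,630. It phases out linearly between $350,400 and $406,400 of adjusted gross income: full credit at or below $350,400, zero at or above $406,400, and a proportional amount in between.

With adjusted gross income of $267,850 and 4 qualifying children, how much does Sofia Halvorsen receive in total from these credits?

$8,250

Child Care Credit: base = 4 × $920 = $3,680. income exceeds $264,900 by $2,950, which is 3 full-or-partial $1,250 increments; reduction = 3 × $20 = $60, leaving $3,620.
Dependent Care Credit: $267,850 is at or below the $350,400 threshold, so the full $4,630 applies.
Total: $3,620 + $4,630 = $8,250.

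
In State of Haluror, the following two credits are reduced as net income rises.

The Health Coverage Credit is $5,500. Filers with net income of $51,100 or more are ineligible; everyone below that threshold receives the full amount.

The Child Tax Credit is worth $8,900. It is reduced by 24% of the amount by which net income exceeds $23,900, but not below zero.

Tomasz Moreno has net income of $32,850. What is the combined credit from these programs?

$12,252

Health Coverage Credit: $32,850 is below the $51,100 cutoff, so the full $5,500 applies.
Child Tax Credit: 24% of the $8,950 excess over $23,900 is $2,148; credit = $8,900 − $2,148 = $6,752.
Total: $5,500 + $6,752 = $12,252.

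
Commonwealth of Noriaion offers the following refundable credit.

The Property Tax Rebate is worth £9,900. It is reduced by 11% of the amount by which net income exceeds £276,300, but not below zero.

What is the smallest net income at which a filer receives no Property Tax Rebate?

The credit falls by 11% of each pound above £276,300, so it reaches zero when the excess is £9,900 / 11% = £90,000: income = £276,300 + £90,000 = £366,300.

£366,300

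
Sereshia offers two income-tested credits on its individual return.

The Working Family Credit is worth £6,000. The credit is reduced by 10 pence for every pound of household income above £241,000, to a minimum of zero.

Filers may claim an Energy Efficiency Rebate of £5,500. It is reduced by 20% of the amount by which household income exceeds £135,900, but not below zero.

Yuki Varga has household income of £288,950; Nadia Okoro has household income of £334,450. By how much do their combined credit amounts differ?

£1,205

Yuki (£288,950): Working Family Credit: 10% of the £47,950 excess over £241,000 is £4,795; credit = £6,000 − £4,795 = £1,205. Energy Efficiency Rebate: 20% of the £153,050 excess over £135,900 is £30,610 ≥ base, so the credit is £0. total £1,205 + £0 = £1,205
Nadia (£334,450): Working Family Credit: 10% of the £93,450 excess over £241,000 is £9,345 ≥ base, so the credit is £0. Energy Efficiency Rebate: 20% of the £198,550 excess over £135,900 is £39,710 ≥ base, so the credit is £0. total £0 + £0 = £0
Difference: |£1,205 − £0| = £1,205.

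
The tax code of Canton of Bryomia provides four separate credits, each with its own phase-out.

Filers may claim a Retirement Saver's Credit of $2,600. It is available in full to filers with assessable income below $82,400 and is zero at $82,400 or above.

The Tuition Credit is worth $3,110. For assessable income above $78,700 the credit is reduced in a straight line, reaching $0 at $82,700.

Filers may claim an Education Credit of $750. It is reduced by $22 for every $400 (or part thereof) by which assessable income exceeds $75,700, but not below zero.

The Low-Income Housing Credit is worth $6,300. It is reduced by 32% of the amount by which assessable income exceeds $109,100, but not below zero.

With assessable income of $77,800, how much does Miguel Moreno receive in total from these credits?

$12,628

Retirement Saver's Credit: $77,800 is below the $82,400 cutoff, so the full $2,600 applies.
Tuition Credit: $77,800 is at or below the $78,700 threshold, so the full $3,110 applies.
Education Credit: income exceeds $75,700 by $2,100, which is 6 full-or-partial $400 increments; reduction = 6 × $22 = $132, leaving $618.
Low-Income Housing Credit: $77,800 is at or below the $109,100 threshold, so the full $6,300 applies.
Total: $2,600 + $3,110 + $618 + $6,300 = $12,628.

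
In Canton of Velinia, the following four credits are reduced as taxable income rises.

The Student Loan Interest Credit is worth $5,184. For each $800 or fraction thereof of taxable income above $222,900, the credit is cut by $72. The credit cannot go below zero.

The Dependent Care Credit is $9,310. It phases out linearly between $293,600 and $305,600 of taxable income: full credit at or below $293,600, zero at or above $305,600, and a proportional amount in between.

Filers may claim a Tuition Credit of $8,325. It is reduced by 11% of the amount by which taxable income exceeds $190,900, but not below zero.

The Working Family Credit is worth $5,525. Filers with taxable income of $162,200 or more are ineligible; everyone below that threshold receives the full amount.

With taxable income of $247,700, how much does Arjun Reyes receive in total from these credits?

$14,339

Student Loan Interest Credit: income exceeds $222,900 by $24,800, which is 31 full-or-partial $800 increments; reduction = 31 × $72 = $2,232, leaving $2,952.
Dependent Care Credit: $247,700 is at or below the $293,600 threshold, so the full $9,310 applies.
Tuition Credit: 11% of the $56,800 excess over $190,900 is $6,248; credit = $8,325 − $6,248 = $2,077.
Working Family Credit: $247,700 meets or exceeds the $162,200 cutoff, so the credit is $0.
Total: $2,952 + $9,310 + $2,077 + $0 = $14,339.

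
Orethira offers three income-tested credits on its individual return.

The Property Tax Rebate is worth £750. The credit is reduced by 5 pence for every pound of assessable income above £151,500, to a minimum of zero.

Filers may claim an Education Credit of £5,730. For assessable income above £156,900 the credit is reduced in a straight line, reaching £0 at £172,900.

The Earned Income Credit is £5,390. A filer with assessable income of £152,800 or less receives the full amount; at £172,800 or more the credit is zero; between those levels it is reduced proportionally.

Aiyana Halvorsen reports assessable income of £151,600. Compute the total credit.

£11,865

Property Tax Rebate: 5% of the £100 excess over £151,500 is £5; credit = £750 − £5 = £745.
Education Credit: £151,600 is at or below the £156,900 threshold, so the full £5,730 applies.
Earned Income Credit: £151,600 is at or below the £152,800 threshold, so the full £5,390 applies.
Total: £745 + £5,730 + £5,390 = £11,865.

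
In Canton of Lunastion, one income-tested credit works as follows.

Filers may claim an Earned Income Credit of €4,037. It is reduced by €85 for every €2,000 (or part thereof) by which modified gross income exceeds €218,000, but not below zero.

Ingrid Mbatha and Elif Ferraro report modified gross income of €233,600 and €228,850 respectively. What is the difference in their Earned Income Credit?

€170

Ingrid (€233,600): Earned Income Credit: income exceeds €218,000 by €15,600, which is 8 full-or-partial €2,000 increments; reduction = 8 × €85 = €680, leaving €3,357.
Elif (€228,850): Earned Income Credit: income exceeds €218,000 by €10,850, which is 6 full-or-partial €2,000 increments; reduction = 6 × €85 = €510, leaving €3,527.
Difference: |€3,357 − €3,527| = €170.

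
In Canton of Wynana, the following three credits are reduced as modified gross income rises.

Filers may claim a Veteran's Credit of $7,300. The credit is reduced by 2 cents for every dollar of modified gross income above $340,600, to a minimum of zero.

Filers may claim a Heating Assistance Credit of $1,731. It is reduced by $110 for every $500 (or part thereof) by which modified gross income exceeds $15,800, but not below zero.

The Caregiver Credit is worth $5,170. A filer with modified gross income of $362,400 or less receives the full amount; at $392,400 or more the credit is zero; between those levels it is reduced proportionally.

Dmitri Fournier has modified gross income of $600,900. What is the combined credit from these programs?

$2,094

Veteran's Credit: 2% of the $260,300 excess over $340,600 is $5,206; credit = $7,300 − $5,206 = $2,094.
Heating Assistance Credit: income exceeds $15,800 by $585,100 → 1171 increments × $110 = $128,810 ≥ base, so the credit is $0.
Caregiver Credit: $600,900 is at or above $392,400, so the credit is $0.
Total: $2,094 + $0 + $0 = $2,094.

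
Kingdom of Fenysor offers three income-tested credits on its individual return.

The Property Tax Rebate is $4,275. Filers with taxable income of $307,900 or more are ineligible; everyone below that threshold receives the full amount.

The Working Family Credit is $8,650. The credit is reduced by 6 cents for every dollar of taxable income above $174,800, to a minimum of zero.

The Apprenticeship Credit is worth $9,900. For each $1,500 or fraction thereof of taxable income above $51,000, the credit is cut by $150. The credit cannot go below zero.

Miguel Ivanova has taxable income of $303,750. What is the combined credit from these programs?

$5,188

Property Tax Rebate: $303,750 is below the $307,900 cutoff, so the full $4,275 applies.
Working Family Credit: 6% of the $128,950 excess over $174,800 is $7,737; credit = $8,650 − $7,737 = $913.
Apprenticeship Credit: income exceeds $51,000 by $252,750 → 169 increments × $150 = $25,350 ≥ base, so the credit is $0.
Total: $4,275 + $913 + $0 = $5,188.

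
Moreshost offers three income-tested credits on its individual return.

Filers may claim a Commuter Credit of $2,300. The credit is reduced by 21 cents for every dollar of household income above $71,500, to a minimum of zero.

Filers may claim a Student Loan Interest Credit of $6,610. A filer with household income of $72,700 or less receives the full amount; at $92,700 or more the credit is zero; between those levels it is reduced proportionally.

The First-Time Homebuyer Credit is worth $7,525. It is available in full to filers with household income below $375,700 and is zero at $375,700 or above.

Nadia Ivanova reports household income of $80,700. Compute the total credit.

$11,859

Commuter Credit: 21% of the $9,200 excess over $71,500 is $1,932; credit = $2,300 − $1,932 = $368.
Student Loan Interest Credit: $80,700 is $8,000 into a $20,000 phase-out range, leaving 12,000/20,000 of the credit: $6,610 × 12,000/20,000 = $3,966.
First-Time Homebuyer Credit: $80,700 is below the $375,700 cutoff, so the full $7,525 applies.
Total: $368 + $3,966 + $7,525 = $11,859.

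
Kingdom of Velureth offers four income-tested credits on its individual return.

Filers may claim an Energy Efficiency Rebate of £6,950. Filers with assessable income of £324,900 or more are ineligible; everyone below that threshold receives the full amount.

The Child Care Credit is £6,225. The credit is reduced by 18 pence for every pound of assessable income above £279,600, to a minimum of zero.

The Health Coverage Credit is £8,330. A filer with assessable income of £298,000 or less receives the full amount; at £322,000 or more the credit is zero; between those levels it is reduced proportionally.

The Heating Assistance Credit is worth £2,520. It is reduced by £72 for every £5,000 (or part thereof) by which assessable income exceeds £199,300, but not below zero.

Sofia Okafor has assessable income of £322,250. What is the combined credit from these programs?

Energy Efficiency Rebate: £322,250 is below the £324,900 cutoff, so the full £6,950 applies.
Child Care Credit: 18% of the £42,650 excess over £279,600 is £7,677 ≥ base, so the credit is £0.
Health Coverage Credit: £322,250 is at or above £322,000, so the credit is £0.
Heating Assistance Credit: income exceeds £199,300 by £122,950, which is 25 full-or-partial £5,000 increments; reduction = 25 × £72 = £1,800, leaving £720.
Total: £6,950 + £0 + £0 + £720 = £7,670.

£7,670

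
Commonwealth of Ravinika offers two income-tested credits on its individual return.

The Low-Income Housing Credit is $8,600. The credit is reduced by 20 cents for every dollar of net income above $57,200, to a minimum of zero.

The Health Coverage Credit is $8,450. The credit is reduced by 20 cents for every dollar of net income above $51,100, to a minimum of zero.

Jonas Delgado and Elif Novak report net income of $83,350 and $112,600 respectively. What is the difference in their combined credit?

Jonas ($83,350): Low-Income Housing Credit: 20% of the $26,150 excess over $57,200 is $5,230; credit = $8,600 − $5,230 = $3,370. Health Coverage Credit: 20% of the $32,250 excess over $51,100 is $6,450; credit = $8,450 − $6,450 = $2,000. total $3,370 + $2,000 = $5,370
Elif ($112,600): Low-Income Housing Credit: 20% of the $55,400 excess over $57,200 is $11,080 ≥ base, so the credit is $0. Health Coverage Credit: 20% of the $61,500 excess over $51,100 is $12,300 ≥ base, so the credit is $0. total $0 + $0 = $0
Difference: |$5,370 − $0| = $5,370.

$5,370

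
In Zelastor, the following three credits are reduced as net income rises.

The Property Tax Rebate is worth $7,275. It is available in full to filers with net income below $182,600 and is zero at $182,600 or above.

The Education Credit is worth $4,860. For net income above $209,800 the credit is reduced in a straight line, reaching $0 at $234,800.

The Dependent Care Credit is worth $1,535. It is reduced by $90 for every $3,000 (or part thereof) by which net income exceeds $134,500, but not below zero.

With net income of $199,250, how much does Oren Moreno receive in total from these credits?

$4,860

Property Tax Rebate: $199,250 meets or exceeds the $182,600 cutoff, so the credit is $0.
Education Credit: $199,250 is at or below the $209,800 threshold, so the full $4,860 applies.
Dependent Care Credit: income exceeds $134,500 by $64,750 → 22 increments × $90 = $1,980 ≥ base, so the credit is $0.
Total: $0 + $4,860 + $0 = $4,860.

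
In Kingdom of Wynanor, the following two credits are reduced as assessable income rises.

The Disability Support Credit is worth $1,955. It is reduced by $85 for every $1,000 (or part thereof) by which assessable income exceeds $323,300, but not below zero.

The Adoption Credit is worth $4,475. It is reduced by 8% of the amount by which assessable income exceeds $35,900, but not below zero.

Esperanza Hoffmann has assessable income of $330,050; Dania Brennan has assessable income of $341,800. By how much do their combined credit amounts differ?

Esperanza ($330,050): Disability Support Credit: income exceeds $323,300 by $6,750, which is 7 full-or-partial $1,000 increments; reduction = 7 × $85 = $595, leaving $1,360. Adoption Credit: 8% of the $294,150 excess over $35,900 is $23,532 ≥ base, so the credit is $0. total $1,360 + $0 = $1,360
Dania ($341,800): Disability Support Credit: income exceeds $323,300 by $18,500, which is 19 full-or-partial $1,000 increments; reduction = 19 × $85 = $1,615, leaving $340. Adoption Credit: 8% of the $305,900 excess over $35,900 is $24,472 ≥ base, so the credit is $0. total $340 + $0 = $340
Difference: |$1,360 − $340| = $1,020.

$1,020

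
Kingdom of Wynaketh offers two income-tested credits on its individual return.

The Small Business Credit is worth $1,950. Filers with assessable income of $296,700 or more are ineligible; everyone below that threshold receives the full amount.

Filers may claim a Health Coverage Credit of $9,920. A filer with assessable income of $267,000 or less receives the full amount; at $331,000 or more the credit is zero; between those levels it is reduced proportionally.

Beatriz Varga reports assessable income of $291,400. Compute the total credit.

$8,088

Small Business Credit: $291,400 is below the $296,700 cutoff, so the full $1,950 applies.
Health Coverage Credit: $291,400 is $24,400 into a $64,000 phase-out range, leaving 39,600/64,000 of the credit: $9,920 × 39,600/64,000 = $6,138.
Total: $1,950 + $6,138 = $8,088.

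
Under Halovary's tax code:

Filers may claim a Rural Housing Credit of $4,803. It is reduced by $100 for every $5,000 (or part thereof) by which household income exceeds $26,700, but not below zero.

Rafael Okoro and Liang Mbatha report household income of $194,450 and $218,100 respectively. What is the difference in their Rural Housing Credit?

$500

Rafael ($194,450): Rural Housing Credit: income exceeds $26,700 by $167,750, which is 34 full-or-partial $5,000 increments; reduction = 34 × $100 = $3,400, leaving $1,403.
Liang ($218,100): Rural Housing Credit: income exceeds $26,700 by $191,400, which is 39 full-or-partial $5,000 increments; reduction = 39 × $100 = $3,900, leaving $903.
Difference: |$1,403 − $903| = $500.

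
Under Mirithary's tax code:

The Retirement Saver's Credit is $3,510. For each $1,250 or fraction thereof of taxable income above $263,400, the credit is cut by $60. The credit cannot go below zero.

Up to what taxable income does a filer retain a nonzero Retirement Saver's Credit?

$335,900

After 58 increments the reduction is 58 × $60 = $3,480, leaving $30; one more increment wipes it out. Increment 58 ends at excess 58 × $1,250 = $72,500, so the highest qualifying income is $263,400 + $72,500 = $335,900.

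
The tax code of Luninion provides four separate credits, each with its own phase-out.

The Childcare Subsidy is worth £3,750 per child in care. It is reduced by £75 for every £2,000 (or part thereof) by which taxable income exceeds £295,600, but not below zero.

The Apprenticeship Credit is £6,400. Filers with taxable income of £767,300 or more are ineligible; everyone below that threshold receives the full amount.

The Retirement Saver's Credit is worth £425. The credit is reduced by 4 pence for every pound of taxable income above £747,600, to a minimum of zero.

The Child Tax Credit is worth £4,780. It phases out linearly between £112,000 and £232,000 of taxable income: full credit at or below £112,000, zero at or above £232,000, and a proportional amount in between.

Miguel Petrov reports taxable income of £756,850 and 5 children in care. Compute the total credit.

Childcare Subsidy: base = 5 × £3,750 = £18,750. income exceeds £295,600 by £461,250, which is 231 full-or-partial £2,000 increments; reduction = 231 × £75 = £17,325, leaving £1,425.
Apprenticeship Credit: £756,850 is below the £767,300 cutoff, so the full £6,400 applies.
Retirement Saver's Credit: 4% of the £9,250 excess over £747,600 is £370; credit = £425 − £370 = £55.
Child Tax Credit: £756,850 is at or above £232,000, so the credit is £0.
Total: £1,425 + £6,400 + £55 + £0 = £7,880.

£7,880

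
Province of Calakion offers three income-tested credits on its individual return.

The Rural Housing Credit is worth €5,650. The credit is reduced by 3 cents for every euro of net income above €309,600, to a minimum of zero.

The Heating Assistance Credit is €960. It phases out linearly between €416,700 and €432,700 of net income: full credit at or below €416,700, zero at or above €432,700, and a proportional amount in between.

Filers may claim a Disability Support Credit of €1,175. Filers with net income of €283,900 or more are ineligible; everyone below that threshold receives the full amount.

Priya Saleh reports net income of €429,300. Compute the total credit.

€2,263

Rural Housing Credit: 3% of the €119,700 excess over €309,600 is €3,591; credit = €5,650 − €3,591 = €2,059.
Heating Assistance Credit: €429,300 is €12,600 into a €16,000 phase-out range, leaving 3,400/16,000 of the credit: €960 × 3,400/16,000 = €204.
Disability Support Credit: €429,300 meets or exceeds the €283,900 cutoff, so the credit is €0.
Total: €2,059 + €204 + €0 = €2,263.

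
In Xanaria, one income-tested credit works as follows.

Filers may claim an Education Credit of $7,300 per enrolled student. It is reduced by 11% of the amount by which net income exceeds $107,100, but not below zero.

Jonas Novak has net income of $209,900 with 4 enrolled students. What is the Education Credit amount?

$17,892

Education Credit: base = 4 × $7,300 = $29,200. 11% of the $102,800 excess over $107,100 is $11,308; credit = $29,200 − $11,308 = $17,892.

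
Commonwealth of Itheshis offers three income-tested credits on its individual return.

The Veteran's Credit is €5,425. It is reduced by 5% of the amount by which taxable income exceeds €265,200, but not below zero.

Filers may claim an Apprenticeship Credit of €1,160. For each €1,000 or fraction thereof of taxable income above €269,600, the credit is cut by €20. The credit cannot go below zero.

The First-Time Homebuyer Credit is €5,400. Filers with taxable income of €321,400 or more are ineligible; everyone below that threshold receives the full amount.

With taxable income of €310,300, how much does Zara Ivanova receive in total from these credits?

Veteran's Credit: 5% of the €45,100 excess over €265,200 is €2,255; credit = €5,425 − €2,255 = €3,170.
Apprenticeship Credit: income exceeds €269,600 by €40,700, which is 41 full-or-partial €1,000 increments; reduction = 41 × €20 = €820, leaving €340.
First-Time Homebuyer Credit: €310,300 is below the €321,400 cutoff, so the full €5,400 applies.
Total: €3,170 + €340 + €5,400 = €8,910.

€8,910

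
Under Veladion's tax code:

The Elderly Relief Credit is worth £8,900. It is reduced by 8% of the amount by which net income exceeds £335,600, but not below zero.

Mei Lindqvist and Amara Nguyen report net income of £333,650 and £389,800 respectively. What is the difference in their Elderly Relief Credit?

£4,336

Mei (£333,650): Elderly Relief Credit: £333,650 is at or below the £335,600 threshold, so the full £8,900 applies.
Amara (£389,800): Elderly Relief Credit: 8% of the £54,200 excess over £335,600 is £4,336; credit = £8,900 − £4,336 = £4,564.
Difference: |£8,900 − £4,564| = £4,336.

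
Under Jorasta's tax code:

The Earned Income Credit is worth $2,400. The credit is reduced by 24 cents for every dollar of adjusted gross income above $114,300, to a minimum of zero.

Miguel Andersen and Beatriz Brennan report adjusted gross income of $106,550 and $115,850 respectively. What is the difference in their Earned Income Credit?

Miguel ($106,550): Earned Income Credit: $106,550 is at or below the $114,300 threshold, so the full $2,400 applies.
Beatriz ($115,850): Earned Income Credit: 24% of the $1,550 excess over $114,300 is $372; credit = $2,400 − $372 = $2,028.
Difference: |$2,400 − $2,028| = $372.

$372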